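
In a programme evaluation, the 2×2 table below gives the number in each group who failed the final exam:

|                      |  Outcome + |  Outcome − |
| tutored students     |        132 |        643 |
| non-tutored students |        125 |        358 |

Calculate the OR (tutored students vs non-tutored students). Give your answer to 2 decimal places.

OR = (132 × 358) / (643 × 125) = 47256/80375 ≈ 0.59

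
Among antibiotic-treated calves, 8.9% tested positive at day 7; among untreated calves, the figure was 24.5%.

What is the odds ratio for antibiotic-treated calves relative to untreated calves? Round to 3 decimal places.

odds, antibiotic-treated calves = 0.0890/0.9110 = 0.0977
odds, untreated calves = 0.2450/0.7550 = 0.3245
OR = 0.0977 / 0.3245 = 0.301

0.301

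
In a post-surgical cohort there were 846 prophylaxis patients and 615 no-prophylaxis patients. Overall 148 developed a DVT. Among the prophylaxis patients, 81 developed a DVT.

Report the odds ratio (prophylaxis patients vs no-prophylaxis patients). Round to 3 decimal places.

0.866

prophylaxis patients without the outcome: 846 − 81 = 765
no-prophylaxis patients with the outcome: 148 − 81 = 67
no-prophylaxis patients without the outcome: 615 − 67 = 548
OR = (81 × 548) / (765 × 67) = 44388/51255 ≈ 0.866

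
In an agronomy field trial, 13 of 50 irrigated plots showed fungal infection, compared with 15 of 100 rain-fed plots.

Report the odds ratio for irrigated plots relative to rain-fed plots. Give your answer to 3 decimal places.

OR = (13 × 85) / (37 × 15) = 1105/555 ≈ 1.991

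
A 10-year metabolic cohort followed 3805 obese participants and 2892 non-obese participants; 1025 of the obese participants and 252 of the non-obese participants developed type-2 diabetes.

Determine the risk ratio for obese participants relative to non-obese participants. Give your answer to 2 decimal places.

risk, obese participants = 1025/3805 = 0.2694
risk, non-obese participants = 252/2892 = 0.0871
RR = 0.2694 / 0.0871 = 3.09

RR ≈ 3.09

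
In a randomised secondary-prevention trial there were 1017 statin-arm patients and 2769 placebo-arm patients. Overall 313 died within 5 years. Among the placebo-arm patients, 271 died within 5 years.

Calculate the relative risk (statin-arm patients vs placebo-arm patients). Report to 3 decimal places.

RR: 0.422

statin-arm patients with the outcome: 313 − 271 = 42
statin-arm patients without the outcome: 1017 − 42 = 975
placebo-arm patients without the outcome: 2769 − 271 = 2498
risk, statin-arm patients = 42/1017 = 0.04130
risk, placebo-arm patients = 271/2769 = 0.09787
RR = 0.04130 / 0.09787 = 0.422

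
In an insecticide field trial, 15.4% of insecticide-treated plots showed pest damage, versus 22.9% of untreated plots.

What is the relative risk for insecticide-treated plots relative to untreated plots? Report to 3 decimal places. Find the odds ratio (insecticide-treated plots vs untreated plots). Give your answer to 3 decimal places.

RR = 0.672; OR = 0.613

RR = 0.1540 / 0.2290 = 0.672
odds, insecticide-treated plots = 0.1540/0.8460 = 0.1820
odds, untreated plots = 0.2290/0.7710 = 0.2970
OR = 0.1820 / 0.2970 = 0.613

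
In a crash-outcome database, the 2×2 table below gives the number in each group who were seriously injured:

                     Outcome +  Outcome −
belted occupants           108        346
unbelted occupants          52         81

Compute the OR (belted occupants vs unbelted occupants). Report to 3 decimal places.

0.486

odds, belted occupants = 108/346 = 0.3121
odds, unbelted occupants = 52/81 = 0.6420
OR = 0.3121 / 0.6420 = 0.486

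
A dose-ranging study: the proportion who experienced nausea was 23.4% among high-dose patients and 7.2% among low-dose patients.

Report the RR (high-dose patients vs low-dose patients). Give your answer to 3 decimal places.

RR = 0.2340 / 0.0720 = 3.250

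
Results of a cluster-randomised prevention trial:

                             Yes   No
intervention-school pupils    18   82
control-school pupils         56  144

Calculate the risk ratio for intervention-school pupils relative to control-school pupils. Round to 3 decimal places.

risk, intervention-school pupils = 18/100 = 0.1800
risk, control-school pupils = 56/200 = 0.2800
RR = 0.1800 / 0.2800 = 0.643

0.643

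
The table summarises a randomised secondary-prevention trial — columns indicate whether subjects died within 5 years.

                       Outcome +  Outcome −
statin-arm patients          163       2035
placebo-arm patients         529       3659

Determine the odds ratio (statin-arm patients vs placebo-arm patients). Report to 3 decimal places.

OR = (163 × 3659) / (2035 × 529) = 596417/1076515 ≈ 0.554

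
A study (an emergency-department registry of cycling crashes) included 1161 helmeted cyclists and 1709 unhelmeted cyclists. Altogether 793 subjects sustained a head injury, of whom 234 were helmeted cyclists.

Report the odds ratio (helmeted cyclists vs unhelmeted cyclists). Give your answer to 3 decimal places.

OR ≈ 0.519

helmeted cyclists without the outcome: 1161 − 234 = 927
unhelmeted cyclists with the outcome: 793 − 234 = 559
unhelmeted cyclists without the outcome: 1709 − 559 = 1150
OR = (234 × 1150) / (927 × 559) = 269100/518193 ≈ 0.519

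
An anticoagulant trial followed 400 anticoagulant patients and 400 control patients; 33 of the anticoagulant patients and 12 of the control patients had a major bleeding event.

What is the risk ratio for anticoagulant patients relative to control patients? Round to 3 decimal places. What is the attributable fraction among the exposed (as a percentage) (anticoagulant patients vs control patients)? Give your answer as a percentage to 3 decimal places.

RR = 2.750; AR% = 63.636%

risk, anticoagulant patients = 33/400 = 0.08250
risk, control patients = 12/400 = 0.03000
RR = 0.08250 / 0.03000 = 2.750
AR% = (0.08250 − 0.03000) / 0.08250 = 0.6364 → 63.636%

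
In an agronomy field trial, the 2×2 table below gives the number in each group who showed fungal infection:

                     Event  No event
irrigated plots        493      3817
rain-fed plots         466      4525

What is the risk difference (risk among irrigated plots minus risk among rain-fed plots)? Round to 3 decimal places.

RD ≈ 0.021

risk, irrigated plots = 493/4310 = 0.1144
risk, rain-fed plots = 466/4991 = 0.0934
risk difference = 0.1144 − 0.0934 = 0.021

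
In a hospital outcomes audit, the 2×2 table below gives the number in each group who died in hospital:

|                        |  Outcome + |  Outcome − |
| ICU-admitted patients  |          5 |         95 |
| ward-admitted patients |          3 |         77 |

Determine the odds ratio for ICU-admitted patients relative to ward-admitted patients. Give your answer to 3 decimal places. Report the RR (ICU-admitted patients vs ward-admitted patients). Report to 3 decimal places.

OR = 1.351; RR = 1.333

odds, ICU-admitted patients = 5/95 = 0.05263
odds, ward-admitted patients = 3/77 = 0.03896
OR = 0.05263 / 0.03896 = 1.351
risk, ICU-admitted patients = 5/100 = 0.05000
risk, ward-admitted patients = 3/80 = 0.03750
RR = 0.05000 / 0.03750 = 1.333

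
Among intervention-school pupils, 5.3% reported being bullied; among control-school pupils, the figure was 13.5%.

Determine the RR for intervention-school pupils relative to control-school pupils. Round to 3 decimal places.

RR = 0.0530 / 0.1350 = 0.393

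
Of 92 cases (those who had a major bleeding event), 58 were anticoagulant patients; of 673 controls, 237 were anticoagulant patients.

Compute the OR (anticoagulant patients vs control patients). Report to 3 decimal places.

OR = (58 × 436) / (237 × 34) = 25288/8058 ≈ 3.138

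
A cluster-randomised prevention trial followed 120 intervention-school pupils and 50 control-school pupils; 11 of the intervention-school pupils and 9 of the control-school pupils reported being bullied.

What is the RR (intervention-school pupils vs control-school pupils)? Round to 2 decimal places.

RR: 0.51

risk, intervention-school pupils = 11/120 = 0.0917
risk, control-school pupils = 9/50 = 0.1800
RR = 0.0917 / 0.1800 = 0.51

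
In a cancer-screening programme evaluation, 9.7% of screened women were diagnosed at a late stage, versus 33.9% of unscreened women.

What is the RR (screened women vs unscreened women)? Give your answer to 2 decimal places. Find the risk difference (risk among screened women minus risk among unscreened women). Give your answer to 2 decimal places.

RR = 0.29; RD = -0.24

RR = 0.0970 / 0.3390 = 0.29
risk difference = 0.0970 − 0.3390 = -0.24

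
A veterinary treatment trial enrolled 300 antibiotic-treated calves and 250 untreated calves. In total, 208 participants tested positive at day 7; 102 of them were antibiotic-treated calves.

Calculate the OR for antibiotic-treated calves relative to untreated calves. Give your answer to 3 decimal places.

antibiotic-treated calves without the outcome: 300 − 102 = 198
untreated calves with the outcome: 208 − 102 = 106
untreated calves without the outcome: 250 − 106 = 144
odds, antibiotic-treated calves = 102/198 = 0.5152
odds, untreated calves = 106/144 = 0.7361
OR = 0.5152 / 0.7361 = 0.700

OR: 0.700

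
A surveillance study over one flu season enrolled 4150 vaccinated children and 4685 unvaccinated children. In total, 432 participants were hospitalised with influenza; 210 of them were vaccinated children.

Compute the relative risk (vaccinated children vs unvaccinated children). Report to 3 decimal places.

vaccinated children without the outcome: 4150 − 210 = 3940
unvaccinated children with the outcome: 432 − 210 = 222
unvaccinated children without the outcome: 4685 − 222 = 4463
risk, vaccinated children = 210/4150 = 0.05060
risk, unvaccinated children = 222/4685 = 0.04739
RR = 0.05060 / 0.04739 = 1.068

RR ≈ 1.068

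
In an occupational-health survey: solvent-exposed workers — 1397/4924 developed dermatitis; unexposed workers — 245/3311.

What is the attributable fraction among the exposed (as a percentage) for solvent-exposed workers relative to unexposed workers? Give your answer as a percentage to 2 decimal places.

risk, solvent-exposed workers = 1397/4924 = 0.2837
risk, unexposed workers = 245/3311 = 0.0740
AR% = (0.2837 − 0.0740) / 0.2837 = 0.7392 → 73.92%

AR% = 73.92%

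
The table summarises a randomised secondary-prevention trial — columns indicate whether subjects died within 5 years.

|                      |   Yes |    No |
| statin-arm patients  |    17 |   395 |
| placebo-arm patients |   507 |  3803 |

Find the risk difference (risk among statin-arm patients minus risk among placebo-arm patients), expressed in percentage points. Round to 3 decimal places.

-7.637

risk, statin-arm patients = 17/412 = 0.04126
risk, placebo-arm patients = 507/4310 = 0.11763
risk difference = 0.04126 − 0.11763 = -0.07637 → -7.637 percentage points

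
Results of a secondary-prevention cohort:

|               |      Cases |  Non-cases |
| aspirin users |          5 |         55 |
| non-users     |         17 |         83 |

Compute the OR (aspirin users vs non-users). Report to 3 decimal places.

odds, aspirin users = 5/55 = 0.0909
odds, non-users = 17/83 = 0.2048
OR = 0.0909 / 0.2048 = 0.444

0.444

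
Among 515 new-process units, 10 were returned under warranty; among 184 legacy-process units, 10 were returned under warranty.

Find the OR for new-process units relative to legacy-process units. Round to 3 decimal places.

OR = 0.345

odds, new-process units = 10/505 = 0.01980
odds, legacy-process units = 10/174 = 0.05747
OR = 0.01980 / 0.05747 = 0.345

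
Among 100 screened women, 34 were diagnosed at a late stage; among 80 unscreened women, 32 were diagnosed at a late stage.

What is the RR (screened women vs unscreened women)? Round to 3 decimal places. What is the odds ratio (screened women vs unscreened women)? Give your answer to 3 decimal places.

risk, screened women = 34/100 = 0.3400
risk, unscreened women = 32/80 = 0.4000
RR = 0.3400 / 0.4000 = 0.850
odds, screened women = 34/66 = 0.5152
odds, unscreened women = 32/48 = 0.6667
OR = 0.5152 / 0.6667 = 0.773

RR = 0.850; OR = 0.773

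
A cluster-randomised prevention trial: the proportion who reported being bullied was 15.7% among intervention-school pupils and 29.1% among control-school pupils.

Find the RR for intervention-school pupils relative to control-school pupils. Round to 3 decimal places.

RR = 0.1570 / 0.2910 = 0.540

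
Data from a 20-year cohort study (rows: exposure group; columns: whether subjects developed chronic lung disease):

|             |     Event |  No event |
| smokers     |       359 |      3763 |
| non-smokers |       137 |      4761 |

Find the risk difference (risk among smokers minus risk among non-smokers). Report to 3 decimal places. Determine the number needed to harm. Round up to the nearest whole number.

risk, smokers = 359/4122 = 0.08709
risk, non-smokers = 137/4898 = 0.02797
risk difference = 0.08709 − 0.02797 = 0.059
absolute risk difference = 0.059123
1 / 0.059123 = 16.914 → round up → 17

RD = 0.059; NNH = 17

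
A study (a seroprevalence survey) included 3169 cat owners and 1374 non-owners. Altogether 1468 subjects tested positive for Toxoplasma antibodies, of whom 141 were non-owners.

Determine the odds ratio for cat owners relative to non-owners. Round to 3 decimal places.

6.300

cat owners with the outcome: 1468 − 141 = 1327
cat owners without the outcome: 3169 − 1327 = 1842
non-owners without the outcome: 1374 − 141 = 1233
OR = (1327 × 1233) / (1842 × 141) = 1636191/259722 ≈ 6.300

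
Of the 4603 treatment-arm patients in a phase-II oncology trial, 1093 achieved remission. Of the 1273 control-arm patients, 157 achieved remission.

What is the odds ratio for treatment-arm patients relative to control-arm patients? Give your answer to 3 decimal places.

2.213

odds, treatment-arm patients = 1093/3510 = 0.3114
odds, control-arm patients = 157/1116 = 0.1407
OR = 0.3114 / 0.1407 = 2.213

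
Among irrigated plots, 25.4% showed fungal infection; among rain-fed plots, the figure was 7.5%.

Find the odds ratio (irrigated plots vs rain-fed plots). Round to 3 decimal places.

4.199

odds, irrigated plots = 0.2540/0.7460 = 0.3405
odds, rain-fed plots = 0.0750/0.9250 = 0.0811
OR = 0.3405 / 0.0811 = 4.199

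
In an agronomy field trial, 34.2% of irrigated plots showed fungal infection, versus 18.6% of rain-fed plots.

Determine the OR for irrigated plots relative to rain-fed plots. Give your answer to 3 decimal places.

odds, irrigated plots = 0.3420/0.6580 = 0.5198
odds, rain-fed plots = 0.1860/0.8140 = 0.2285
OR = 0.5198 / 0.2285 = 2.275

2.275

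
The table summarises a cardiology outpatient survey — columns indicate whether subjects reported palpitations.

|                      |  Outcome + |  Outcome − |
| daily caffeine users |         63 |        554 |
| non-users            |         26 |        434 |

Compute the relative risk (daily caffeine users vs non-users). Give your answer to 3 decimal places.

RR: 1.807

risk, daily caffeine users = 63/617 = 0.1021
risk, non-users = 26/460 = 0.0565
RR = 0.1021 / 0.0565 = 1.807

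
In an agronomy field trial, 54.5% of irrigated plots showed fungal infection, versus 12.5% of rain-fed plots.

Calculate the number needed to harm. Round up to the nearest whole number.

absolute risk difference = 0.420000
1 / 0.420000 = 2.381 → round up → 3

NNH: 3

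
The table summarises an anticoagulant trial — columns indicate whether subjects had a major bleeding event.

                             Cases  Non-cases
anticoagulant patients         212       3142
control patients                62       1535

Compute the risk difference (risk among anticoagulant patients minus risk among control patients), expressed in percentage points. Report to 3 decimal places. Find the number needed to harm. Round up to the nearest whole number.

risk, anticoagulant patients = 212/3354 = 0.06321
risk, control patients = 62/1597 = 0.03882
risk difference = 0.06321 − 0.03882 = 0.02439 → 2.439 percentage points
absolute risk difference = 0.024385
1 / 0.024385 = 41.009 → round up → 42

RD = 2.439; NNH = 42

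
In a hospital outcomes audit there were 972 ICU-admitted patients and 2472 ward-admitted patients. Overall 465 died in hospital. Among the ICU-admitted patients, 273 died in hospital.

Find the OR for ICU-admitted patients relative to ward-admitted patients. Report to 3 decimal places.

ICU-admitted patients without the outcome: 972 − 273 = 699
ward-admitted patients with the outcome: 465 − 273 = 192
ward-admitted patients without the outcome: 2472 − 192 = 2280
OR = (273 × 2280) / (699 × 192) = 622440/134208 ≈ 4.638

OR ≈ 4.638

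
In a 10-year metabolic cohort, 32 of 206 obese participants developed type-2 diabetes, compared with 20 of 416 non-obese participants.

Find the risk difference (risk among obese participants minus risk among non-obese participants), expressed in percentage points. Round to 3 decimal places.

10.726

risk, obese participants = 32/206 = 0.15534
risk, non-obese participants = 20/416 = 0.04808
risk difference = 0.15534 − 0.04808 = 0.10726 → 10.726 percentage points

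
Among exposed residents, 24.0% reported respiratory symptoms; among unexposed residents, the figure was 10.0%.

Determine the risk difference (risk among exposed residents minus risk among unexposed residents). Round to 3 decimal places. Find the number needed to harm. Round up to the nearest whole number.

risk difference = 0.2400 − 0.1000 = 0.140
absolute risk difference = 0.140000
1 / 0.140000 = 7.143 → round up → 8

RD = 0.140; NNH = 8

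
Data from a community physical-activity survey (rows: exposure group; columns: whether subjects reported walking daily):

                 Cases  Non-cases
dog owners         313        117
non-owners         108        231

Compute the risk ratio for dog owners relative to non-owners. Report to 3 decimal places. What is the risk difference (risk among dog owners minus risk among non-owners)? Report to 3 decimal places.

RR = 2.285; RD = 0.409

risk, dog owners = 313/430 = 0.7279
risk, non-owners = 108/339 = 0.3186
RR = 0.7279 / 0.3186 = 2.285
risk difference = 0.7279 − 0.3186 = 0.409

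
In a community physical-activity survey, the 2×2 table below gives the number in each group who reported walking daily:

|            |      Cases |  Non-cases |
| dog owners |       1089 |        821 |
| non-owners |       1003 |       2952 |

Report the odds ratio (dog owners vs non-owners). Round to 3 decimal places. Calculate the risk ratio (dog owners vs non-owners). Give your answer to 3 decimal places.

OR = (1089 × 2952) / (821 × 1003) = 3214728/823463 ≈ 3.904
risk, dog owners = 1089/1910 = 0.5702
risk, non-owners = 1003/3955 = 0.2536
RR = 0.5702 / 0.2536 = 2.248

OR = 3.904; RR = 2.248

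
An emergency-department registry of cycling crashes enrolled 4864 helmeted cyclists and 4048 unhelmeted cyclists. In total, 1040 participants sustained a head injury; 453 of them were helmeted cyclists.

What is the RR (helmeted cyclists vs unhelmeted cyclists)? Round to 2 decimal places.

helmeted cyclists without the outcome: 4864 − 453 = 4411
unhelmeted cyclists with the outcome: 1040 − 453 = 587
unhelmeted cyclists without the outcome: 4048 − 587 = 3461
risk, helmeted cyclists = 453/4864 = 0.0931
risk, unhelmeted cyclists = 587/4048 = 0.1450
RR = 0.0931 / 0.1450 = 0.64

0.64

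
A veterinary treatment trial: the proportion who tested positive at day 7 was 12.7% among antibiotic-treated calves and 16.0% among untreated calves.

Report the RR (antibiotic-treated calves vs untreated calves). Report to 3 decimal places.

RR = 0.1270 / 0.1600 = 0.794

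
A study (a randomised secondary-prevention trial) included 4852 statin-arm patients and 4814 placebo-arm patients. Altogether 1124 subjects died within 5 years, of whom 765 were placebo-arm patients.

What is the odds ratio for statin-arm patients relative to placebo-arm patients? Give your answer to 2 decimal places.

statin-arm patients with the outcome: 1124 − 765 = 359
statin-arm patients without the outcome: 4852 − 359 = 4493
placebo-arm patients without the outcome: 4814 − 765 = 4049
OR = (359 × 4049) / (4493 × 765) = 1453591/3437145 ≈ 0.42

OR ≈ 0.42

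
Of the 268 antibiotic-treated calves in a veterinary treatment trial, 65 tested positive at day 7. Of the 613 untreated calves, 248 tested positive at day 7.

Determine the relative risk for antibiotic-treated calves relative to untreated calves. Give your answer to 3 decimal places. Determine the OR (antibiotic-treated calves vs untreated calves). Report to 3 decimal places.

risk, antibiotic-treated calves = 65/268 = 0.2425
risk, untreated calves = 248/613 = 0.4046
RR = 0.2425 / 0.4046 = 0.599
OR = (65 × 365) / (203 × 248) = 23725/50344 ≈ 0.471

RR = 0.599; OR = 0.471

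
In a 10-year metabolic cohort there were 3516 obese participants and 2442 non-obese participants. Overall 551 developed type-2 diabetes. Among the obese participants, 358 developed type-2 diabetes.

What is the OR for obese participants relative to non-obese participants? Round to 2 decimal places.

obese participants without the outcome: 3516 − 358 = 3158
non-obese participants with the outcome: 551 − 358 = 193
non-obese participants without the outcome: 2442 − 193 = 2249
OR = (358 × 2249) / (3158 × 193) = 805142/609494 ≈ 1.32

OR ≈ 1.32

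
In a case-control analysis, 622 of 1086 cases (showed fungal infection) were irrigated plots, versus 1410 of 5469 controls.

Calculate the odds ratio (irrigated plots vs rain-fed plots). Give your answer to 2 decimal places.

odds, irrigated plots = 622/1410 = 0.4411
odds, rain-fed plots = 464/4059 = 0.1143
OR = 0.4411 / 0.1143 = 3.86

OR ≈ 3.86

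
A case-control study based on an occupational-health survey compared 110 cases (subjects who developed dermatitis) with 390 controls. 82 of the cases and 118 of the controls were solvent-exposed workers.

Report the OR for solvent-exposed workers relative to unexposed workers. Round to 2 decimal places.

OR = (82 × 272) / (118 × 28) = 22304/3304 ≈ 6.75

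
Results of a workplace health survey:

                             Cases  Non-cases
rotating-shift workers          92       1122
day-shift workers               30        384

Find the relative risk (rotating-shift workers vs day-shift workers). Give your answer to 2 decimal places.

1.05

risk, rotating-shift workers = 92/1214 = 0.0758
risk, day-shift workers = 30/414 = 0.0725
RR = 0.0758 / 0.0725 = 1.05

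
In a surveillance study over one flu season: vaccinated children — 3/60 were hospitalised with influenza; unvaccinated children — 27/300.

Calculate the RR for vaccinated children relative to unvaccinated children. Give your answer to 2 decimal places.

RR = 0.56

risk, vaccinated children = 3/60 = 0.0500
risk, unvaccinated children = 27/300 = 0.0900
RR = 0.0500 / 0.0900 = 0.56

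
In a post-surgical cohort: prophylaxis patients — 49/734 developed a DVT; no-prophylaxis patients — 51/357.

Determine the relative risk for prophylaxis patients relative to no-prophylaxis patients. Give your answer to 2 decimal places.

RR ≈ 0.47

risk, prophylaxis patients = 49/734 = 0.0668
risk, no-prophylaxis patients = 51/357 = 0.1429
RR = 0.0668 / 0.1429 = 0.47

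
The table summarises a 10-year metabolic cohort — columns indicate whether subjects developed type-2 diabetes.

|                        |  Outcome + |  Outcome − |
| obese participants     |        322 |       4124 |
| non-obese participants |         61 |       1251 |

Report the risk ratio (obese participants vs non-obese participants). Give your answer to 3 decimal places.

risk, obese participants = 322/4446 = 0.07242
risk, non-obese participants = 61/1312 = 0.04649
RR = 0.07242 / 0.04649 = 1.558

1.558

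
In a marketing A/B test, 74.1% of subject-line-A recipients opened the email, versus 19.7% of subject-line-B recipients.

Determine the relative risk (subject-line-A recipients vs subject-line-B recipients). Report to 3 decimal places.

RR = 0.7410 / 0.1970 = 3.761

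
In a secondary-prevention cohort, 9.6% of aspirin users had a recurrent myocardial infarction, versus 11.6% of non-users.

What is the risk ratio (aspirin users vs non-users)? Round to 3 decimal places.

RR = 0.0960 / 0.1160 = 0.828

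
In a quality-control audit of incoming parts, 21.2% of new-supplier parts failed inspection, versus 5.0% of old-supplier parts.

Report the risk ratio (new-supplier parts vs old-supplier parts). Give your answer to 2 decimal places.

RR = 0.2120 / 0.0500 = 4.24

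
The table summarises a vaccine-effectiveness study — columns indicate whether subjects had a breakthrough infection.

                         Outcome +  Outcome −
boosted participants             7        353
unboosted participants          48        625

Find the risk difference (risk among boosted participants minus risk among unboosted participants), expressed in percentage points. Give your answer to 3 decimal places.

RD = -5.188

risk, boosted participants = 7/360 = 0.01944
risk, unboosted participants = 48/673 = 0.07132
risk difference = 0.01944 − 0.07132 = -0.05188 → -5.188 percentage points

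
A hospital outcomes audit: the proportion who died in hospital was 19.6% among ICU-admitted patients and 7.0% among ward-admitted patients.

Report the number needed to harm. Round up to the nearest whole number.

absolute risk difference = 0.126000
1 / 0.126000 = 7.937 → round up → 8

NNH = 8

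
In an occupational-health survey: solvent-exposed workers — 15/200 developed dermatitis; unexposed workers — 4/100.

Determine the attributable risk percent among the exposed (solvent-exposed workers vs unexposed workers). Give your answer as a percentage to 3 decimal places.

46.667%

risk, solvent-exposed workers = 15/200 = 0.07500
risk, unexposed workers = 4/100 = 0.04000
AR% = (0.07500 − 0.04000) / 0.07500 = 0.4667 → 46.667%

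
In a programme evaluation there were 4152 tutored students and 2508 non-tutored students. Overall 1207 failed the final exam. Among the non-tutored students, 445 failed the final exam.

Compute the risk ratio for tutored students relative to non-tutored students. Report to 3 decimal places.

1.034

tutored students with the outcome: 1207 − 445 = 762
tutored students without the outcome: 4152 − 762 = 3390
non-tutored students without the outcome: 2508 − 445 = 2063
risk, tutored students = 762/4152 = 0.1835
risk, non-tutored students = 445/2508 = 0.1774
RR = 0.1835 / 0.1774 = 1.034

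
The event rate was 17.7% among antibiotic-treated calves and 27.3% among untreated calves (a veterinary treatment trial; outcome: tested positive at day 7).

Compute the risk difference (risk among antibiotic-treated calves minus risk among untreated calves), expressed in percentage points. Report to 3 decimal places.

risk difference = 0.1770 − 0.2730 = -0.0960 → -9.600 percentage points

RD ≈ -9.600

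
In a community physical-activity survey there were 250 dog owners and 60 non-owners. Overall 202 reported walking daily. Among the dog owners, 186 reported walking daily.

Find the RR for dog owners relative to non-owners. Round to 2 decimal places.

2.79

dog owners without the outcome: 250 − 186 = 64
non-owners with the outcome: 202 − 186 = 16
non-owners without the outcome: 60 − 16 = 44
risk, dog owners = 186/250 = 0.7440
risk, non-owners = 16/60 = 0.2667
RR = 0.7440 / 0.2667 = 2.79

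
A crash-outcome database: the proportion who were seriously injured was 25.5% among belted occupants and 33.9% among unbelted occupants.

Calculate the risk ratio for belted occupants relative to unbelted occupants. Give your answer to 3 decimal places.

RR = 0.2550 / 0.3390 = 0.752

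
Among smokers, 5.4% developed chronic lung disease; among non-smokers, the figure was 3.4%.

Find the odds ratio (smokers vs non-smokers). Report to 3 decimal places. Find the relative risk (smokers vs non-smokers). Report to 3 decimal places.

OR = 1.622; RR = 1.588

odds, smokers = 0.05400/0.94600 = 0.05708
odds, non-smokers = 0.03400/0.96600 = 0.03520
OR = 0.05708 / 0.03520 = 1.622
RR = 0.05400 / 0.03400 = 1.588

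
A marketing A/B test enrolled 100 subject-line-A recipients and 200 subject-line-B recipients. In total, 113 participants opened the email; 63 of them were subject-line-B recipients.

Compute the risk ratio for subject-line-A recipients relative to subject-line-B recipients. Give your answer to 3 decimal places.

RR = 1.587

subject-line-A recipients with the outcome: 113 − 63 = 50
subject-line-A recipients without the outcome: 100 − 50 = 50
subject-line-B recipients without the outcome: 200 − 63 = 137
risk, subject-line-A recipients = 50/100 = 0.5000
risk, subject-line-B recipients = 63/200 = 0.3150
RR = 0.5000 / 0.3150 = 1.587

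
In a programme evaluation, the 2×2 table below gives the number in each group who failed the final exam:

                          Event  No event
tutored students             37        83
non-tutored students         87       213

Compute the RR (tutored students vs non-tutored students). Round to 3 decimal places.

risk, tutored students = 37/120 = 0.3083
risk, non-tutored students = 87/300 = 0.2900
RR = 0.3083 / 0.2900 = 1.063

RR: 1.063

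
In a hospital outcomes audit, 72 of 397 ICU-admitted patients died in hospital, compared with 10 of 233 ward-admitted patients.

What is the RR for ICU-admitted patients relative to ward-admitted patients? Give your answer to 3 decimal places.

risk, ICU-admitted patients = 72/397 = 0.18136
risk, ward-admitted patients = 10/233 = 0.04292
RR = 0.18136 / 0.04292 = 4.226

RR = 4.226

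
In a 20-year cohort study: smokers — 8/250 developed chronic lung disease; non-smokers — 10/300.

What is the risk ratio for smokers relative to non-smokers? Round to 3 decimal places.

risk, smokers = 8/250 = 0.03200
risk, non-smokers = 10/300 = 0.03333
RR = 0.03200 / 0.03333 = 0.960

RR ≈ 0.960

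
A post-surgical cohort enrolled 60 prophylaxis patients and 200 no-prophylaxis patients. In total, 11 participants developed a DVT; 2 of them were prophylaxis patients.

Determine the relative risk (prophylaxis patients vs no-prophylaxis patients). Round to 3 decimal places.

RR ≈ 0.741

prophylaxis patients without the outcome: 60 − 2 = 58
no-prophylaxis patients with the outcome: 11 − 2 = 9
no-prophylaxis patients without the outcome: 200 − 9 = 191
risk, prophylaxis patients = 2/60 = 0.03333
risk, no-prophylaxis patients = 9/200 = 0.04500
RR = 0.03333 / 0.04500 = 0.741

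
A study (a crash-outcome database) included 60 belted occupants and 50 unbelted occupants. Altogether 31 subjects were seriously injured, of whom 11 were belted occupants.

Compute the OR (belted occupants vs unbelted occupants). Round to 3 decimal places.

0.337

belted occupants without the outcome: 60 − 11 = 49
unbelted occupants with the outcome: 31 − 11 = 20
unbelted occupants without the outcome: 50 − 20 = 30
odds, belted occupants = 11/49 = 0.2245
odds, unbelted occupants = 20/30 = 0.6667
OR = 0.2245 / 0.6667 = 0.337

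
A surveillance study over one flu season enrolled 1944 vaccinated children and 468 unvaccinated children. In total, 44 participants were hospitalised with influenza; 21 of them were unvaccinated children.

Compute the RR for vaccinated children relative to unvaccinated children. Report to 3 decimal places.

vaccinated children with the outcome: 44 − 21 = 23
vaccinated children without the outcome: 1944 − 23 = 1921
unvaccinated children without the outcome: 468 − 21 = 447
risk, vaccinated children = 23/1944 = 0.01183
risk, unvaccinated children = 21/468 = 0.04487
RR = 0.01183 / 0.04487 = 0.264

RR ≈ 0.264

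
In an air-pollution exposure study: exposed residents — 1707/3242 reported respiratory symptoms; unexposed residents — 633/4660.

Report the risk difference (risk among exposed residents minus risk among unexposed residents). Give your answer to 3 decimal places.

RD ≈ 0.391

risk, exposed residents = 1707/3242 = 0.5265
risk, unexposed residents = 633/4660 = 0.1358
risk difference = 0.5265 − 0.1358 = 0.391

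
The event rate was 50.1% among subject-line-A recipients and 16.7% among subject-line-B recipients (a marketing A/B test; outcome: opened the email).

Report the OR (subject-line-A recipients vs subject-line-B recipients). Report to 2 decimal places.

odds, subject-line-A recipients = 0.5010/0.4990 = 1.0040
odds, subject-line-B recipients = 0.1670/0.8330 = 0.2005
OR = 1.0040 / 0.2005 = 5.01

OR: 5.01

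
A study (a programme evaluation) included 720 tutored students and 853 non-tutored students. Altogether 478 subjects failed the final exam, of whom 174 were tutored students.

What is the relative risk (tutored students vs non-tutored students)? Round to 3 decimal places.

0.678

tutored students without the outcome: 720 − 174 = 546
non-tutored students with the outcome: 478 − 174 = 304
non-tutored students without the outcome: 853 − 304 = 549
risk, tutored students = 174/720 = 0.2417
risk, non-tutored students = 304/853 = 0.3564
RR = 0.2417 / 0.3564 = 0.678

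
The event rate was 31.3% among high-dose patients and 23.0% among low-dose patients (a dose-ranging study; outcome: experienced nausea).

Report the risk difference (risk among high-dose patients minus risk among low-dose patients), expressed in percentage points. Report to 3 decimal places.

RD ≈ 8.300

risk difference = 0.3130 − 0.2300 = 0.0830 → 8.300 percentage points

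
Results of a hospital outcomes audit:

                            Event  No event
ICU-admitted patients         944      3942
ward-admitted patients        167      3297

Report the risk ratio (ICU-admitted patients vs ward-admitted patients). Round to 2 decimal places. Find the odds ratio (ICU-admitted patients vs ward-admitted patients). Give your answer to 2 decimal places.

RR = 4.01; OR = 4.73

risk, ICU-admitted patients = 944/4886 = 0.19321
risk, ward-admitted patients = 167/3464 = 0.04821
RR = 0.19321 / 0.04821 = 4.01
OR = (944 × 3297) / (3942 × 167) = 3112368/658314 ≈ 4.73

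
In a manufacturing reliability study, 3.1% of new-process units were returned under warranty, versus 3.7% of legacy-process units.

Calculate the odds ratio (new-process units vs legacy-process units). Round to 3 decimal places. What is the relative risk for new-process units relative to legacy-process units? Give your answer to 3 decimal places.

odds, new-process units = 0.03100/0.96900 = 0.03199
odds, legacy-process units = 0.03700/0.96300 = 0.03842
OR = 0.03199 / 0.03842 = 0.833
RR = 0.03100 / 0.03700 = 0.838

OR = 0.833; RR = 0.838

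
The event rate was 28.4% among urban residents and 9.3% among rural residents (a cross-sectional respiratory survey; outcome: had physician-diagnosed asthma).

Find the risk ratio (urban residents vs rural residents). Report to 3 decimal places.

RR = 0.2840 / 0.0930 = 3.054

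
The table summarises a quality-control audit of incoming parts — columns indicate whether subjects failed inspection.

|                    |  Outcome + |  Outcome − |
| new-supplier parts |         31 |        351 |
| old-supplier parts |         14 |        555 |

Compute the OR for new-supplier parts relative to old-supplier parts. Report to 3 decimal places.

OR ≈ 3.501

odds, new-supplier parts = 31/351 = 0.08832
odds, old-supplier parts = 14/555 = 0.02523
OR = 0.08832 / 0.02523 = 3.501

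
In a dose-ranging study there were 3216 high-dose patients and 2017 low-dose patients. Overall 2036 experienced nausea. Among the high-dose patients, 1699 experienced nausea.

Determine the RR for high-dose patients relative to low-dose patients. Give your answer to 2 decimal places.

high-dose patients without the outcome: 3216 − 1699 = 1517
low-dose patients with the outcome: 2036 − 1699 = 337
low-dose patients without the outcome: 2017 − 337 = 1680
risk, high-dose patients = 1699/3216 = 0.5283
risk, low-dose patients = 337/2017 = 0.1671
RR = 0.5283 / 0.1671 = 3.16

3.16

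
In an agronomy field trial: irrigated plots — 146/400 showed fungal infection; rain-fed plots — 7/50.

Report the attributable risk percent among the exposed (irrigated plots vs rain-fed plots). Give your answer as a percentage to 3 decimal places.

risk, irrigated plots = 146/400 = 0.3650
risk, rain-fed plots = 7/50 = 0.1400
AR% = (0.3650 − 0.1400) / 0.3650 = 0.6164 → 61.644%

AR% ≈ 61.644%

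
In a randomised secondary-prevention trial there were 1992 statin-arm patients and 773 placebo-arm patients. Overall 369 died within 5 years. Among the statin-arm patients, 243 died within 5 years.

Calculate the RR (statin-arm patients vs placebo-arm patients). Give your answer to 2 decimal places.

RR: 0.75

statin-arm patients without the outcome: 1992 − 243 = 1749
placebo-arm patients with the outcome: 369 − 243 = 126
placebo-arm patients without the outcome: 773 − 126 = 647
risk, statin-arm patients = 243/1992 = 0.1220
risk, placebo-arm patients = 126/773 = 0.1630
RR = 0.1220 / 0.1630 = 0.75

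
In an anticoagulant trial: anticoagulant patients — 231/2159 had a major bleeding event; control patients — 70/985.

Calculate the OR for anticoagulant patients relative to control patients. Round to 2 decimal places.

odds, anticoagulant patients = 231/1928 = 0.1198
odds, control patients = 70/915 = 0.0765
OR = 0.1198 / 0.0765 = 1.57

OR = 1.57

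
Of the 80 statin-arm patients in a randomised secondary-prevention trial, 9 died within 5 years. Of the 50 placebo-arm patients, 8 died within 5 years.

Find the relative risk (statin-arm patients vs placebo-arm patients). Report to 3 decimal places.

risk, statin-arm patients = 9/80 = 0.1125
risk, placebo-arm patients = 8/50 = 0.1600
RR = 0.1125 / 0.1600 = 0.703

0.703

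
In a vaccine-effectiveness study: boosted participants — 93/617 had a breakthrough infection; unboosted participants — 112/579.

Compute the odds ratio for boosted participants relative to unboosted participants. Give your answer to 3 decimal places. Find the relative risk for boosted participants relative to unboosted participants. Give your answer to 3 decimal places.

OR = 0.740; RR = 0.779

odds, boosted participants = 93/524 = 0.1775
odds, unboosted participants = 112/467 = 0.2398
OR = 0.1775 / 0.2398 = 0.740
risk, boosted participants = 93/617 = 0.1507
risk, unboosted participants = 112/579 = 0.1934
RR = 0.1507 / 0.1934 = 0.779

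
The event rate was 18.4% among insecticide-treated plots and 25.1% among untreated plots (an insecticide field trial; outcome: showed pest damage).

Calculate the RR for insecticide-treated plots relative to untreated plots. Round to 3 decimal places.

RR = 0.1840 / 0.2510 = 0.733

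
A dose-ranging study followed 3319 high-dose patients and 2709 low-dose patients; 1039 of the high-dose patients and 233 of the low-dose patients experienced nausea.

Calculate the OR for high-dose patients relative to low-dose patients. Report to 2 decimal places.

OR = (1039 × 2476) / (2280 × 233) = 2572564/531240 ≈ 4.84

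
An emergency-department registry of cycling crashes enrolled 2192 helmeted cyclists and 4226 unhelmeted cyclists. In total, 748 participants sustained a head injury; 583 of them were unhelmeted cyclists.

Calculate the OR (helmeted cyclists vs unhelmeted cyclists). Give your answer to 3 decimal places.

helmeted cyclists with the outcome: 748 − 583 = 165
helmeted cyclists without the outcome: 2192 − 165 = 2027
unhelmeted cyclists without the outcome: 4226 − 583 = 3643
OR = (165 × 3643) / (2027 × 583) = 601095/1181741 ≈ 0.509

OR = 0.509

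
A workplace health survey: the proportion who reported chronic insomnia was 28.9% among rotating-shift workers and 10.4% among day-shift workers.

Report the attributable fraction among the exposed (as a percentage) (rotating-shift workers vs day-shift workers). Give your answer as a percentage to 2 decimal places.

AR% = (0.2890 − 0.1040) / 0.2890 = 0.6401 → 64.01%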